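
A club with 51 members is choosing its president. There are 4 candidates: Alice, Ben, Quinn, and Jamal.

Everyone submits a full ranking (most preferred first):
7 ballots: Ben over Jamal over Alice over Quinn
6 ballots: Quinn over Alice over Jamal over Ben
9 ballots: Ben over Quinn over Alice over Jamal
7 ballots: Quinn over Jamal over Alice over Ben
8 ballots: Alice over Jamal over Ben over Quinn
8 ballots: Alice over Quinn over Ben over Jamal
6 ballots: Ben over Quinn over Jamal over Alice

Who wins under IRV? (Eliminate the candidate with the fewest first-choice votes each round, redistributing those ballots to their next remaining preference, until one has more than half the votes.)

Alice

Round 1: Alice 16, Ben 22, Quinn 13, Jamal 0. Jamal eliminated.
Round 2: Alice 16, Ben 22, Quinn 13. Quinn eliminated.
Round 3: Alice 29, Ben 22. Alice has a majority (≥26).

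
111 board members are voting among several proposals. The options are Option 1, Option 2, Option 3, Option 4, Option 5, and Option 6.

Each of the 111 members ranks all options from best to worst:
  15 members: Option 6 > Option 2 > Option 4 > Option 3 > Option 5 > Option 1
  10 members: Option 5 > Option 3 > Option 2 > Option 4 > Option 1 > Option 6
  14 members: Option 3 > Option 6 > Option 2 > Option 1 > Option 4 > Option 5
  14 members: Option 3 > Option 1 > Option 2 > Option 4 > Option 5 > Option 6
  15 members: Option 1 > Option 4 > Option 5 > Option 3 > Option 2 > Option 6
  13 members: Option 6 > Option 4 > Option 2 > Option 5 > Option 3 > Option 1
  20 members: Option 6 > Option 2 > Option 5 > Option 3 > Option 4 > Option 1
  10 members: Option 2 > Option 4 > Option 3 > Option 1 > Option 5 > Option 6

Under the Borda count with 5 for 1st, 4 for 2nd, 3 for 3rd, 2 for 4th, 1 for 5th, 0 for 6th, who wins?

Option 1: 15×0 + 10×1 + 14×2 + 14×4 + 15×5 + 13×0 + 20×0 + 10×2 = 189
Option 2: 15×4 + 10×3 + 14×3 + 14×3 + 15×1 + 13×3 + 20×4 + 10×5 = 358
Option 3: 15×2 + 10×4 + 14×5 + 14×5 + 15×2 + 13×1 + 20×2 + 10×3 = 323
Option 4: 15×3 + 10×2 + 14×1 + 14×2 + 15×4 + 13×4 + 20×1 + 10×4 = 279
Option 5: 15×1 + 10×5 + 14×0 + 14×1 + 15×3 + 13×2 + 20×3 + 10×1 = 220
Option 6: 15×5 + 10×0 + 14×4 + 14×0 + 15×0 + 13×5 + 20×5 + 10×0 = 296

Option 2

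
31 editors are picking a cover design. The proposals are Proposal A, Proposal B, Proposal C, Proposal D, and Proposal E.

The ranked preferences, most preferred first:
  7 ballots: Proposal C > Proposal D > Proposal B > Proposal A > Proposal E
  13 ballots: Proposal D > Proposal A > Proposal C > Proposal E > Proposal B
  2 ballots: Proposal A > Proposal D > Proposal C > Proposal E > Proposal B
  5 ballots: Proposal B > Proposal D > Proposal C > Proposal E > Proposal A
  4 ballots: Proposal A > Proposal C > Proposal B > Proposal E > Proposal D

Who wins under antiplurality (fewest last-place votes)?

Proposal C

Last-place votes: Proposal A 5, Proposal B 15, Proposal C 0, Proposal D 4, Proposal E 7.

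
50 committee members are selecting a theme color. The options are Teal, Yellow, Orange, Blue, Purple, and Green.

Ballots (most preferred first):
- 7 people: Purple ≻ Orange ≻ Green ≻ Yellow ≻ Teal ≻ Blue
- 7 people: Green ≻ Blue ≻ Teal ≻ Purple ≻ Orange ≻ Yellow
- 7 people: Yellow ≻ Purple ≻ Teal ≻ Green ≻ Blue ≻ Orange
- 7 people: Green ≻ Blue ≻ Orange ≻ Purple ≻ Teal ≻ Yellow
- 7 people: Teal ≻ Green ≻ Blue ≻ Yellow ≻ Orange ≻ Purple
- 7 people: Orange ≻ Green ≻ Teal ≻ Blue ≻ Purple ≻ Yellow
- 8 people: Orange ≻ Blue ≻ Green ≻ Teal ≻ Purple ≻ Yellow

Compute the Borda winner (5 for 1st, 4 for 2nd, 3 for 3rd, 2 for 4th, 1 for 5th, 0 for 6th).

Teal: 7×1 + 7×3 + 7×3 + 7×1 + 7×5 + 7×3 + 8×2 = 128
Yellow: 7×2 + 7×0 + 7×5 + 7×0 + 7×2 + 7×0 + 8×0 = 63
Orange: 7×4 + 7×1 + 7×0 + 7×3 + 7×1 + 7×5 + 8×5 = 138
Blue: 7×0 + 7×4 + 7×1 + 7×4 + 7×3 + 7×2 + 8×4 = 130
Purple: 7×5 + 7×2 + 7×4 + 7×2 + 7×0 + 7×1 + 8×1 = 106
Green: 7×3 + 7×5 + 7×2 + 7×5 + 7×4 + 7×4 + 8×3 = 185

Green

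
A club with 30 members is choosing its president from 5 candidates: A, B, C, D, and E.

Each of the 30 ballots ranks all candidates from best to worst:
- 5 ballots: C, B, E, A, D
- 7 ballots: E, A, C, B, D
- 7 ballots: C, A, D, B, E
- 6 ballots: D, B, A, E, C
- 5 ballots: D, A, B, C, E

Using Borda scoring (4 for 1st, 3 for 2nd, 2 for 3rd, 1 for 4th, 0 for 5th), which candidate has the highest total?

A

A: 5×1 + 7×3 + 7×3 + 6×2 + 5×3 = 74
B: 5×3 + 7×1 + 7×1 + 6×3 + 5×2 = 57
C: 5×4 + 7×2 + 7×4 + 6×0 + 5×1 = 67
D: 5×0 + 7×0 + 7×2 + 6×4 + 5×4 = 58
E: 5×2 + 7×4 + 7×0 + 6×1 + 5×0 = 44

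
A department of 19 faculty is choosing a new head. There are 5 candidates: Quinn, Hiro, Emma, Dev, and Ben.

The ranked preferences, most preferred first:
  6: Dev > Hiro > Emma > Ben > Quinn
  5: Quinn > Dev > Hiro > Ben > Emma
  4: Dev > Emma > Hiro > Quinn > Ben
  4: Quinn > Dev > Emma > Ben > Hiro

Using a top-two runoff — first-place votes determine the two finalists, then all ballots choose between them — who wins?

Round 1 first-place votes: Quinn 9, Hiro 0, Emma 0, Dev 10, Ben 0. Dev and Quinn advance.
Runoff: Dev is ranked above Quinn on 10 ballots, Quinn above Dev on 9.

Dev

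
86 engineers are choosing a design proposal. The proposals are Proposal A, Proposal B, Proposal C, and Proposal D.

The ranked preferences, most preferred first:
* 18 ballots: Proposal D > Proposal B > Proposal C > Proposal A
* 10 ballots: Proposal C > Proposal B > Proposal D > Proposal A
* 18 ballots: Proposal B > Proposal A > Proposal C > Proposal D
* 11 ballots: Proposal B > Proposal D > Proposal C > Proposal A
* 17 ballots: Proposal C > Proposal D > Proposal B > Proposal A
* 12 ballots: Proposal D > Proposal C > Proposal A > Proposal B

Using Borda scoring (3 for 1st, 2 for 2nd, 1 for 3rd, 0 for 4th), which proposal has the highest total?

Proposal A: 18×0 + 10×0 + 18×2 + 11×0 + 17×0 + 12×1 = 48
Proposal B: 18×2 + 10×2 + 18×3 + 11×3 + 17×1 + 12×0 = 160
Proposal C: 18×1 + 10×3 + 18×1 + 11×1 + 17×3 + 12×2 = 152
Proposal D: 18×3 + 10×1 + 18×0 + 11×2 + 17×2 + 12×3 = 156

Proposal B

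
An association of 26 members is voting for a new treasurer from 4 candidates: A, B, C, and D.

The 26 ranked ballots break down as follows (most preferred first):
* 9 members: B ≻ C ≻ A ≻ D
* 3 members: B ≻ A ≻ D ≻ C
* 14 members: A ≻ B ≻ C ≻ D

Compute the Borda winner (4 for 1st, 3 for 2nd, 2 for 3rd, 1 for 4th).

B

A: 9×2 + 3×3 + 14×4 = 83
B: 9×4 + 3×4 + 14×3 = 90
C: 9×3 + 3×1 + 14×2 = 58
D: 9×1 + 3×2 + 14×1 = 29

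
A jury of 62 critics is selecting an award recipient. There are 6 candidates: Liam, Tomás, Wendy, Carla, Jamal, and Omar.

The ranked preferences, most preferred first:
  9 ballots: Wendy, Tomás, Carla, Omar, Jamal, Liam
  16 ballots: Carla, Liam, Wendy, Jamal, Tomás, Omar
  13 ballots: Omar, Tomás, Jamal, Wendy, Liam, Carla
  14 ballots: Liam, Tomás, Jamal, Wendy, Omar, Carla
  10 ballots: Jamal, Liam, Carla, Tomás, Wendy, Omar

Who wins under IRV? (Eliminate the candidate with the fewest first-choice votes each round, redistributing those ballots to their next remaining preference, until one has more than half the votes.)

Round 1: Liam 14, Tomás 0, Wendy 9, Carla 16, Jamal 10, Omar 13. Tomás eliminated.
Round 2: Liam 14, Wendy 9, Carla 16, Jamal 10, Omar 13. Wendy eliminated.
Round 3: Liam 14, Carla 25, Jamal 10, Omar 13. Jamal eliminated.
Round 4: Liam 24, Carla 25, Omar 13. Omar eliminated.
Round 5: Liam 37, Carla 25. Liam has a majority (≥32).

Liam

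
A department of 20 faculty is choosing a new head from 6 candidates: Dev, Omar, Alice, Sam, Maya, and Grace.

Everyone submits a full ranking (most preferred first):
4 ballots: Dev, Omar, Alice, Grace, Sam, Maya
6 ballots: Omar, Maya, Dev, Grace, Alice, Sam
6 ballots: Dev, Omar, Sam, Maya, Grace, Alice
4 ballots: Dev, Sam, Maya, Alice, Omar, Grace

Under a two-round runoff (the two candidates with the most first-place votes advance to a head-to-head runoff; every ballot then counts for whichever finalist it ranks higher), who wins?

Dev

Round 1 first-place votes: Dev 14, Omar 6, Alice 0, Sam 0, Maya 0, Grace 0. Dev and Omar advance.
Runoff: Dev is ranked above Omar on 14 ballots, Omar above Dev on 6.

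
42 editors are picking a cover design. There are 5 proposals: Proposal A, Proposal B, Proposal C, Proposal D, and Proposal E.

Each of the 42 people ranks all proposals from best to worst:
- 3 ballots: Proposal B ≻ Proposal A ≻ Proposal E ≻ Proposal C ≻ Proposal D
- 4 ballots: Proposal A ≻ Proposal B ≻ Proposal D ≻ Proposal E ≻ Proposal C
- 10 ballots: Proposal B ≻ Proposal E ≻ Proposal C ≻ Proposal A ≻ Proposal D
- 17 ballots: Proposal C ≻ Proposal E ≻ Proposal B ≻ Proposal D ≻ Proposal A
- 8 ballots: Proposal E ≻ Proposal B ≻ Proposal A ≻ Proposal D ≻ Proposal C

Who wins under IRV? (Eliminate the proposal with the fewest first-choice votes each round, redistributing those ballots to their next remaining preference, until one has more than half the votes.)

Proposal B

Round 1: Proposal A 4, Proposal B 13, Proposal C 17, Proposal D 0, Proposal E 8. Proposal D eliminated.
Round 2: Proposal A 4, Proposal B 13, Proposal C 17, Proposal E 8. Proposal A eliminated.
Round 3: Proposal B 17, Proposal C 17, Proposal E 8. Proposal E eliminated.
Round 4: Proposal B 25, Proposal C 17. Proposal B has a majority (≥22).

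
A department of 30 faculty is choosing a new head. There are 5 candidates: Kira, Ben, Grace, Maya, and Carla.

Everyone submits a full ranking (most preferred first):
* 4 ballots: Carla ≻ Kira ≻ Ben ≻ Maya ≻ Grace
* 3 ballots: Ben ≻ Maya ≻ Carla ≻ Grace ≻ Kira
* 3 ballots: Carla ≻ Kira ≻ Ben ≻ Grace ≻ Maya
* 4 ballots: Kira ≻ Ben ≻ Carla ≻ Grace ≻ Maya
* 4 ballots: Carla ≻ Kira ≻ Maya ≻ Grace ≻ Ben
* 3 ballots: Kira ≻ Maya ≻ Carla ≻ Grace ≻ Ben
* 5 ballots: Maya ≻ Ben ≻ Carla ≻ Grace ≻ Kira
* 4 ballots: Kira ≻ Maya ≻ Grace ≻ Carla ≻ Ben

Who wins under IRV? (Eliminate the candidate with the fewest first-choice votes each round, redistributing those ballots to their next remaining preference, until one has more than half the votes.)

Carla

Round 1: Kira 11, Ben 3, Grace 0, Maya 5, Carla 11. Grace eliminated.
Round 2: Kira 11, Ben 3, Maya 5, Carla 11. Ben eliminated.
Round 3: Kira 11, Maya 8, Carla 11. Maya eliminated.
Round 4: Kira 11, Carla 19. Carla has a majority (≥16).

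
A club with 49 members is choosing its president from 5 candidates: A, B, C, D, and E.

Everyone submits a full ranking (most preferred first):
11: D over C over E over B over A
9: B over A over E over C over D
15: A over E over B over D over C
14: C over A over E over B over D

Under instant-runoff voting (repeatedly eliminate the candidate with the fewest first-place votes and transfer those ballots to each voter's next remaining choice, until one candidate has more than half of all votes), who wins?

C

Round 1: A 15, B 9, C 14, D 11, E 0. E eliminated.
Round 2: A 15, B 9, C 14, D 11. B eliminated.
Round 3: A 24, C 14, D 11. D eliminated.
Round 4: A 24, C 25. C has a majority (≥25).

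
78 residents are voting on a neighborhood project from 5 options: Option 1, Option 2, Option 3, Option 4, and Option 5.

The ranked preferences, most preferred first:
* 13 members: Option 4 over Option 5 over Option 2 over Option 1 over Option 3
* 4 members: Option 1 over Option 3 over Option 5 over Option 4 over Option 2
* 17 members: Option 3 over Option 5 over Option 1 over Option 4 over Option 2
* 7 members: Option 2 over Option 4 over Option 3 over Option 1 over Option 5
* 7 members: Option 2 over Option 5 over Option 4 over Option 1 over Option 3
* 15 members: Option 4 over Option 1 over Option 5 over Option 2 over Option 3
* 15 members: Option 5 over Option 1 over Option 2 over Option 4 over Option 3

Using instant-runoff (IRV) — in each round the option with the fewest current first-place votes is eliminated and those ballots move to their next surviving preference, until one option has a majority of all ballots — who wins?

Option 5

Round 1: Option 1 4, Option 2 14, Option 3 17, Option 4 28, Option 5 15. Option 1 eliminated.
Round 2: Option 2 14, Option 3 21, Option 4 28, Option 5 15. Option 2 eliminated.
Round 3: Option 3 21, Option 4 35, Option 5 22. Option 3 eliminated.
Round 4: Option 4 35, Option 5 43. Option 5 has a majority (≥40).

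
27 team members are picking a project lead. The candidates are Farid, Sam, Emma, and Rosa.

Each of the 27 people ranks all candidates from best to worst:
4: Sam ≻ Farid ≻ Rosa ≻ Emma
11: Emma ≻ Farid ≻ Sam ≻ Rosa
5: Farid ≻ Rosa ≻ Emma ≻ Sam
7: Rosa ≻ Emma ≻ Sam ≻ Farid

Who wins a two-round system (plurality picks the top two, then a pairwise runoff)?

Rosa

Round 1 first-place votes: Farid 5, Sam 4, Emma 11, Rosa 7. Emma and Rosa advance.
Runoff: Emma is ranked above Rosa on 11 ballots, Rosa above Emma on 16.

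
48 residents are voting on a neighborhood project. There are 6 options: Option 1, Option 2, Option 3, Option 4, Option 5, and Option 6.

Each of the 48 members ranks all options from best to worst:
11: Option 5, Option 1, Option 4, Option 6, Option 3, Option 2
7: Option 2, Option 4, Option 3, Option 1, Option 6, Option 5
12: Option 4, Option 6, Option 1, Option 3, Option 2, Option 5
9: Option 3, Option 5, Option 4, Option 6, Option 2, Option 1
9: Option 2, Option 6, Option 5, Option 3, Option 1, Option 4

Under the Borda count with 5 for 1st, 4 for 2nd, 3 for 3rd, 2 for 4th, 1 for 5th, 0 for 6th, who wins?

Option 1: 11×4 + 7×2 + 12×3 + 9×0 + 9×1 = 103
Option 2: 11×0 + 7×5 + 12×1 + 9×1 + 9×5 = 101
Option 3: 11×1 + 7×3 + 12×2 + 9×5 + 9×2 = 119
Option 4: 11×3 + 7×4 + 12×5 + 9×3 + 9×0 = 148
Option 5: 11×5 + 7×0 + 12×0 + 9×4 + 9×3 = 118
Option 6: 11×2 + 7×1 + 12×4 + 9×2 + 9×4 = 131

Option 4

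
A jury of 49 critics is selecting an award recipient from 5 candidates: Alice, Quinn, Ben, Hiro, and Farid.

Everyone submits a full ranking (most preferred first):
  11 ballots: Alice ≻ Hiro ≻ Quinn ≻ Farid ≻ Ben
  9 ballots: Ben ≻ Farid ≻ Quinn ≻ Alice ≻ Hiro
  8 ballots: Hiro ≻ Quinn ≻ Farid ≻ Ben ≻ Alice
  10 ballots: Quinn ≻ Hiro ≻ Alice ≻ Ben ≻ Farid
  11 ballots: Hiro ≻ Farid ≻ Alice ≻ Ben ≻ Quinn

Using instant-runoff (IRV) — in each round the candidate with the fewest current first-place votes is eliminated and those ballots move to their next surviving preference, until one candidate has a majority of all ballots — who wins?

Hiro

Round 1: Alice 11, Quinn 10, Ben 9, Hiro 19, Farid 0. Farid eliminated.
Round 2: Alice 11, Quinn 10, Ben 9, Hiro 19. Ben eliminated.
Round 3: Alice 11, Quinn 19, Hiro 19. Alice eliminated.
Round 4: Quinn 19, Hiro 30. Hiro has a majority (≥25).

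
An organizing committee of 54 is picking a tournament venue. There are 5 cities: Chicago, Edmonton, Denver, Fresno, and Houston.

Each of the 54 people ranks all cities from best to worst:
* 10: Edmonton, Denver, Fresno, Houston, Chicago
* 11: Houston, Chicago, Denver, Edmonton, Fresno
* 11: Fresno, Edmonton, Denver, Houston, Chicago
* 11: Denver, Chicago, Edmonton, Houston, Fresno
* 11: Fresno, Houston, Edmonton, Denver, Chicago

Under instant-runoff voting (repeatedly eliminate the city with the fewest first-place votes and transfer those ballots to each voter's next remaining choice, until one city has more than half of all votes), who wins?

Round 1: Chicago 0, Edmonton 10, Denver 11, Fresno 22, Houston 11. Chicago eliminated.
Round 2: Edmonton 10, Denver 11, Fresno 22, Houston 11. Edmonton eliminated.
Round 3: Denver 21, Fresno 22, Houston 11. Houston eliminated.
Round 4: Denver 32, Fresno 22. Denver has a majority (≥28).

Denver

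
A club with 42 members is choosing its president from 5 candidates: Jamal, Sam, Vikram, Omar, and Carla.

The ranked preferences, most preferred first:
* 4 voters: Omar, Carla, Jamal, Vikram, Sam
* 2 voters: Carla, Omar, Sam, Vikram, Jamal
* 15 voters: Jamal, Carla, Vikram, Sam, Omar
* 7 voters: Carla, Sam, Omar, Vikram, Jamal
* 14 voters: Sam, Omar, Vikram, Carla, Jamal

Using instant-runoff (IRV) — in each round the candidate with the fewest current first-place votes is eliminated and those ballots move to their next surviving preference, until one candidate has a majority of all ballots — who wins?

Round 1: Jamal 15, Sam 14, Vikram 0, Omar 4, Carla 9. Vikram eliminated.
Round 2: Jamal 15, Sam 14, Omar 4, Carla 9. Omar eliminated.
Round 3: Jamal 15, Sam 14, Carla 13. Carla eliminated.
Round 4: Jamal 19, Sam 23. Sam has a majority (≥22).

Sam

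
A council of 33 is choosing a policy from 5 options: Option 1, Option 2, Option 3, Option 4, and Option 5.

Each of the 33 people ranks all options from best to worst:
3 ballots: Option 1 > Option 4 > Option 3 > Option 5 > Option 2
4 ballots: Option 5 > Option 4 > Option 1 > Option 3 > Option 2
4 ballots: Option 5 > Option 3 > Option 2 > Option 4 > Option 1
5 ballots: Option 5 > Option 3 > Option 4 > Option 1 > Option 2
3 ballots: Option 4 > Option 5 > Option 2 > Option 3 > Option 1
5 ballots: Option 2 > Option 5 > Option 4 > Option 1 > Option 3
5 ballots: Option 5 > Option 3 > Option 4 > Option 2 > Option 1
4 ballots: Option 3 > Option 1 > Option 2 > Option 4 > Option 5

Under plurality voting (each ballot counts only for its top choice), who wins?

Option 5

First-place votes: Option 1 3, Option 2 5, Option 3 4, Option 4 3, Option 5 18.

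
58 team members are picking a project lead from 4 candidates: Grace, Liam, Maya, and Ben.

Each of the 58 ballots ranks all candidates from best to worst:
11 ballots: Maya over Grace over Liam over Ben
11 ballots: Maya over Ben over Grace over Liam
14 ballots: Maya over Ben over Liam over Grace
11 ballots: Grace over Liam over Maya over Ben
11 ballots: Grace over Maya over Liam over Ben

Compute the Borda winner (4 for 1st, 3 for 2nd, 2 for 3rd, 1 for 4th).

Maya

Grace: 11×3 + 11×2 + 14×1 + 11×4 + 11×4 = 157
Liam: 11×2 + 11×1 + 14×2 + 11×3 + 11×2 = 116
Maya: 11×4 + 11×4 + 14×4 + 11×2 + 11×3 = 199
Ben: 11×1 + 11×3 + 14×3 + 11×1 + 11×1 = 108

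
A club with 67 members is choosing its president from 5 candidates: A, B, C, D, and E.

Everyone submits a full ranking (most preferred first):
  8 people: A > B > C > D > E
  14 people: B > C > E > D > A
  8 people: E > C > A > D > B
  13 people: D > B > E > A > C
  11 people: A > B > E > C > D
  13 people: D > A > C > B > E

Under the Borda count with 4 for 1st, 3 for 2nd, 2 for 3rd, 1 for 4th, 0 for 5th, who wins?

A: 8×4 + 14×0 + 8×2 + 13×1 + 11×4 + 13×3 = 144
B: 8×3 + 14×4 + 8×0 + 13×3 + 11×3 + 13×1 = 165
C: 8×2 + 14×3 + 8×3 + 13×0 + 11×1 + 13×2 = 119
D: 8×1 + 14×1 + 8×1 + 13×4 + 11×0 + 13×4 = 134
E: 8×0 + 14×2 + 8×4 + 13×2 + 11×2 + 13×0 = 108

B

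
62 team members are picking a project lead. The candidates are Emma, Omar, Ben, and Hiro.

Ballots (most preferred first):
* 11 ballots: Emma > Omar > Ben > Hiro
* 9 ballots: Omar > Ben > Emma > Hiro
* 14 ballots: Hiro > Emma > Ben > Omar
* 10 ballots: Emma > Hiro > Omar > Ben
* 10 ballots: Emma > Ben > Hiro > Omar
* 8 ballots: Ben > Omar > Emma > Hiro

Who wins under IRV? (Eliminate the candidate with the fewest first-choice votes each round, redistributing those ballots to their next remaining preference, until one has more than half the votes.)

Emma

Round 1: Emma 31, Omar 9, Ben 8, Hiro 14. Ben eliminated.
Round 2: Emma 31, Omar 17, Hiro 14. Hiro eliminated.
Round 3: Emma 45, Omar 17. Emma has a majority (≥32).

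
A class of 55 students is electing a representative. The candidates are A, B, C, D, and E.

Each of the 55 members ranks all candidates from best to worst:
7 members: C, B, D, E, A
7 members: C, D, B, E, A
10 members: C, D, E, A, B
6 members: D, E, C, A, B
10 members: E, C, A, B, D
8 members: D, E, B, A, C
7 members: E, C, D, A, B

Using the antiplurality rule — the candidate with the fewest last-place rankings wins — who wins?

Last-place votes: A 14, B 23, C 8, D 10, E 0.

E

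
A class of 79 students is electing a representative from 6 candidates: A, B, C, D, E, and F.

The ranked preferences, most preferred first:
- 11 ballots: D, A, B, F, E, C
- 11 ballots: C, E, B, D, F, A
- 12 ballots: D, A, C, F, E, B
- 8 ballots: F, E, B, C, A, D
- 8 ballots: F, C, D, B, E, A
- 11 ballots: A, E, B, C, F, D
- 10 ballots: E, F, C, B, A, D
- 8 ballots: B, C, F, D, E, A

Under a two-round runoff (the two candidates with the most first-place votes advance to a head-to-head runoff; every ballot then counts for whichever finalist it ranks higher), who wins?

F

Round 1 first-place votes: A 11, B 8, C 11, D 23, E 10, F 16. D and F advance.
Runoff: D is ranked above F on 34 ballots, F above D on 45.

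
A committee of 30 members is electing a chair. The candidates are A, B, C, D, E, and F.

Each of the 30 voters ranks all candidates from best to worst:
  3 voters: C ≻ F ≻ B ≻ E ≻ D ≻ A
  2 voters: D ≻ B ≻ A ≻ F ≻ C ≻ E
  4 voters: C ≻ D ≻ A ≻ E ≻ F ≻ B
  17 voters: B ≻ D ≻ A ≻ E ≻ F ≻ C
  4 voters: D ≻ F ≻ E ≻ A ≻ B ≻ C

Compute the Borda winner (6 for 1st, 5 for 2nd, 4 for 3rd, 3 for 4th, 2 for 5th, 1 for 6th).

A: 3×1 + 2×4 + 4×4 + 17×4 + 4×3 = 107
B: 3×4 + 2×5 + 4×1 + 17×6 + 4×2 = 136
C: 3×6 + 2×2 + 4×6 + 17×1 + 4×1 = 67
D: 3×2 + 2×6 + 4×5 + 17×5 + 4×6 = 147
E: 3×3 + 2×1 + 4×3 + 17×3 + 4×4 = 90
F: 3×5 + 2×3 + 4×2 + 17×2 + 4×5 = 83

D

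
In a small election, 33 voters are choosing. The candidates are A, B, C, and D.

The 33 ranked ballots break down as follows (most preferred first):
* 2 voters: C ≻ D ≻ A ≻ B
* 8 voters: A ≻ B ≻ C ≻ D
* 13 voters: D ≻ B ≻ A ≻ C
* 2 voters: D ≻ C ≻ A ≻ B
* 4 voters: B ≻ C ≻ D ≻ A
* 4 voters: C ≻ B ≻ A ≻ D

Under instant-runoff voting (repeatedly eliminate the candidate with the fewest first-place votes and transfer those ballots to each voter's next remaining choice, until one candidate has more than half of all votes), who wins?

C

Round 1: A 8, B 4, C 6, D 15. B eliminated.
Round 2: A 8, C 10, D 15. A eliminated.
Round 3: C 18, D 15. C has a majority (≥17).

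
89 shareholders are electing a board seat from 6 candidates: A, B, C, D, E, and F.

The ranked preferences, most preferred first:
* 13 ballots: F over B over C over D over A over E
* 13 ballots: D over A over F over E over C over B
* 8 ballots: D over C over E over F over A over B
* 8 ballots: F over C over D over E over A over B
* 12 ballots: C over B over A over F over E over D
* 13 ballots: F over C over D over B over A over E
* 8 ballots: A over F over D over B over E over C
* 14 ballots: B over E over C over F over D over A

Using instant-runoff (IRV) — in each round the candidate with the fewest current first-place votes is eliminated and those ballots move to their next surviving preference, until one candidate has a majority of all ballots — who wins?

Round 1: A 8, B 14, C 12, D 21, E 0, F 34. E eliminated.
Round 2: A 8, B 14, C 12, D 21, F 34. A eliminated.
Round 3: B 14, C 12, D 21, F 42. C eliminated.
Round 4: B 26, D 21, F 42. D eliminated.
Round 5: B 26, F 63. F has a majority (≥45).

F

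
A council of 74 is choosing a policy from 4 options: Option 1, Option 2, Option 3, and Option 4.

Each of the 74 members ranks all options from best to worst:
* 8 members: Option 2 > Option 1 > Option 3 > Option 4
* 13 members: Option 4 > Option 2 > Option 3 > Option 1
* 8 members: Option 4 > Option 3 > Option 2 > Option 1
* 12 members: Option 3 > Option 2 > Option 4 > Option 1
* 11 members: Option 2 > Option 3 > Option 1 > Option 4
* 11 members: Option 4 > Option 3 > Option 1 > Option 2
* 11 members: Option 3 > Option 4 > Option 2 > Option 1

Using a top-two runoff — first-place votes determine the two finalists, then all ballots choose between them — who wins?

Round 1 first-place votes: Option 1 0, Option 2 19, Option 3 23, Option 4 32. Option 4 and Option 3 advance.
Runoff: Option 4 is ranked above Option 3 on 32 ballots, Option 3 above Option 4 on 42.

Option 3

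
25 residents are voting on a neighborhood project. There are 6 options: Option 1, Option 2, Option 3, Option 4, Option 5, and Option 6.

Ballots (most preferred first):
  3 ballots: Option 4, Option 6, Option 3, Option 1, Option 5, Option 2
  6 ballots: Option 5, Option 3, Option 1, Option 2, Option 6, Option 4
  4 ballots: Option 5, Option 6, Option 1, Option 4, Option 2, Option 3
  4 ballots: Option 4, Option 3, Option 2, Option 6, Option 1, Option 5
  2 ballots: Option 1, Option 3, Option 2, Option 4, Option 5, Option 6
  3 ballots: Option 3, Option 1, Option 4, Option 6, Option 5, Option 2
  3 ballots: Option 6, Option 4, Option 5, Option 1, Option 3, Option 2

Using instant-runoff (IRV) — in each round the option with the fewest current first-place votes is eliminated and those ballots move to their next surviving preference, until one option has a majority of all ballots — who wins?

Round 1: Option 1 2, Option 2 0, Option 3 3, Option 4 7, Option 5 10, Option 6 3. Option 2 eliminated.
Round 2: Option 1 2, Option 3 3, Option 4 7, Option 5 10, Option 6 3. Option 1 eliminated.
Round 3: Option 3 5, Option 4 7, Option 5 10, Option 6 3. Option 6 eliminated.
Round 4: Option 3 5, Option 4 10, Option 5 10. Option 3 eliminated.
Round 5: Option 4 15, Option 5 10. Option 4 has a majority (≥13).

Option 4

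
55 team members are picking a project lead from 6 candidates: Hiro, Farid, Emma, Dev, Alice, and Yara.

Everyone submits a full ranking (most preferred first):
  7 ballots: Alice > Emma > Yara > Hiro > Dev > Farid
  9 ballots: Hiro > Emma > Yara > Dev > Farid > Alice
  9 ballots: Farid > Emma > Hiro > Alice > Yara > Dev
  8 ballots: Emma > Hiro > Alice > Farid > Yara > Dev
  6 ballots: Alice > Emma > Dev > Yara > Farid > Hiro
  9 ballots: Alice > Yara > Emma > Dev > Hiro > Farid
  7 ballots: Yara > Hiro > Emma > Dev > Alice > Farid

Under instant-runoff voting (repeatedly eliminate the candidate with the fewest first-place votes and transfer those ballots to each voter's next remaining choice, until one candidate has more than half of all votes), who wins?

Hiro

Round 1: Hiro 9, Farid 9, Emma 8, Dev 0, Alice 22, Yara 7. Dev eliminated.
Round 2: Hiro 9, Farid 9, Emma 8, Alice 22, Yara 7. Yara eliminated.
Round 3: Hiro 16, Farid 9, Emma 8, Alice 22. Emma eliminated.
Round 4: Hiro 24, Farid 9, Alice 22. Farid eliminated.
Round 5: Hiro 33, Alice 22. Hiro has a majority (≥28).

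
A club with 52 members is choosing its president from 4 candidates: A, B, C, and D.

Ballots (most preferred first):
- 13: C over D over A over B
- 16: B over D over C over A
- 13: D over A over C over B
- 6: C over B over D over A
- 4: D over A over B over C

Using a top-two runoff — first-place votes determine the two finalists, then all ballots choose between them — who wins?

D

Round 1 first-place votes: A 0, B 16, C 19, D 17. C and D advance.
Runoff: C is ranked above D on 19 ballots, D above C on 33.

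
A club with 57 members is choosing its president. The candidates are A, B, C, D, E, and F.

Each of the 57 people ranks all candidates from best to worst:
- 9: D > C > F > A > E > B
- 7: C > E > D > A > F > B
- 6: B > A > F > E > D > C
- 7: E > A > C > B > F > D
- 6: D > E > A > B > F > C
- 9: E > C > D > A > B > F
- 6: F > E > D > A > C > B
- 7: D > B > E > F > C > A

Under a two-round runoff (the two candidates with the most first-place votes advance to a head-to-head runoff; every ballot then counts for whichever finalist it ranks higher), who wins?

E

Round 1 first-place votes: A 0, B 6, C 7, D 22, E 16, F 6. D and E advance.
Runoff: D is ranked above E on 22 ballots, E above D on 35.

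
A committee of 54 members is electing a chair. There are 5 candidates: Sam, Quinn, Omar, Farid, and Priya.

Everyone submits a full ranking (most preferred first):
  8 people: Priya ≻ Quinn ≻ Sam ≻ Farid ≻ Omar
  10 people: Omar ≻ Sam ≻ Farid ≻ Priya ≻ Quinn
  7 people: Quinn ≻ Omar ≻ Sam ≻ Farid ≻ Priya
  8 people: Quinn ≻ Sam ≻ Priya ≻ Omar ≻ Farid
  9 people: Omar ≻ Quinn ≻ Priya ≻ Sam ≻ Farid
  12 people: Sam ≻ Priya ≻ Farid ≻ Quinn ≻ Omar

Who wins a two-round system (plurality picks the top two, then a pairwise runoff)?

Quinn

Round 1 first-place votes: Sam 12, Quinn 15, Omar 19, Farid 0, Priya 8. Omar and Quinn advance.
Runoff: Omar is ranked above Quinn on 19 ballots, Quinn above Omar on 35.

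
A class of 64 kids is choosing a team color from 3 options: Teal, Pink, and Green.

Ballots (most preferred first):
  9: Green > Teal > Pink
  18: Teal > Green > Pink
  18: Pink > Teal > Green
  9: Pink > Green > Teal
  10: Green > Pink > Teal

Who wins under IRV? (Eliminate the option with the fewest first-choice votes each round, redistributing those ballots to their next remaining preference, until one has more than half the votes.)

Round 1: Teal 18, Pink 27, Green 19. Teal eliminated.
Round 2: Pink 27, Green 37. Green has a majority (≥33).

Green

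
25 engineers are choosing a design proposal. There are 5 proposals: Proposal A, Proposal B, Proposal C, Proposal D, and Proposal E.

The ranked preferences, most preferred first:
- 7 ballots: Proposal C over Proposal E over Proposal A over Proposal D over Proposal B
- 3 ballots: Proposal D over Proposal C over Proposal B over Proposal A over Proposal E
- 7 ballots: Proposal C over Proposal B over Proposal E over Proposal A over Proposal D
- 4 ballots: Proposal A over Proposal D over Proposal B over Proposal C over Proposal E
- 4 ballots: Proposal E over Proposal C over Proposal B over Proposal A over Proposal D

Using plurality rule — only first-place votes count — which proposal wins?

First-place votes: Proposal A 4, Proposal B 0, Proposal C 14, Proposal D 3, Proposal E 4.

Proposal C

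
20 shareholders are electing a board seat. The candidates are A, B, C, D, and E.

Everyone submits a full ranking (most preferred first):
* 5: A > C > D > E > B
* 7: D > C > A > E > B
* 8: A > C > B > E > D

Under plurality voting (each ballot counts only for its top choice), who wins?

A

First-place votes: A 13, B 0, C 0, D 7, E 0.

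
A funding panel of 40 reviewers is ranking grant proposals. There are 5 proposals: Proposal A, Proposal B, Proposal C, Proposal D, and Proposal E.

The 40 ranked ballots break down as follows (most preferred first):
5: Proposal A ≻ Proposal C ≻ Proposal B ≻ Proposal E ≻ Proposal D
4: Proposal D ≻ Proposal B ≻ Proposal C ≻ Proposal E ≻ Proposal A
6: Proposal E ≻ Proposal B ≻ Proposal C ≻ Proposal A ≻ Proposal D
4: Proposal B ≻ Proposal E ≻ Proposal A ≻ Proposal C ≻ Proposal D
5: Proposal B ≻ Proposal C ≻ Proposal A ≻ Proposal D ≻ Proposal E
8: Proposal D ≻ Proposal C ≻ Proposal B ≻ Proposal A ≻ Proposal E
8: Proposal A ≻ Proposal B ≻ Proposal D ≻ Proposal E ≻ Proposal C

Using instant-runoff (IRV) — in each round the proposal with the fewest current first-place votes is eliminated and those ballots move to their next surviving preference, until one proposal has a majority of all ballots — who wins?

Round 1: Proposal A 13, Proposal B 9, Proposal C 0, Proposal D 12, Proposal E 6. Proposal C eliminated.
Round 2: Proposal A 13, Proposal B 9, Proposal D 12, Proposal E 6. Proposal E eliminated.
Round 3: Proposal A 13, Proposal B 15, Proposal D 12. Proposal D eliminated.
Round 4: Proposal A 13, Proposal B 27. Proposal B has a majority (≥21).

Proposal B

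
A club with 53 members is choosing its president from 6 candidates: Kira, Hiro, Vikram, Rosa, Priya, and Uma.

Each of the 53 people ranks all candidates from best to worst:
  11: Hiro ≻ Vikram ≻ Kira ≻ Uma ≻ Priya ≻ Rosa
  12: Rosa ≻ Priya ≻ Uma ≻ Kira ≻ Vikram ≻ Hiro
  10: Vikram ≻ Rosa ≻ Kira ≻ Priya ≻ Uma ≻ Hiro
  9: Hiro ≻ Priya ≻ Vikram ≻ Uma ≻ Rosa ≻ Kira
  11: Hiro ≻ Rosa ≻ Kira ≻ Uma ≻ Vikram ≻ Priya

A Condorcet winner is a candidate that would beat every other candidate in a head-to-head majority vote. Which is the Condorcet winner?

Hiro

Hiro vs Kira: 31–22
Hiro vs Vikram: 31–22
Hiro vs Rosa: 31–22
Hiro vs Priya: 31–22
Hiro vs Uma: 31–22
Hiro beats every other candidate.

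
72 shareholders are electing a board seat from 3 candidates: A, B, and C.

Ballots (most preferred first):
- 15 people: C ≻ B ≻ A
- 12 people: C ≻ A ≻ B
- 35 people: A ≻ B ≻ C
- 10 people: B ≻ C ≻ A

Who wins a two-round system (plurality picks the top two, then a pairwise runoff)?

C

Round 1 first-place votes: A 35, B 10, C 27. A and C advance.
Runoff: A is ranked above C on 35 ballots, C above A on 37.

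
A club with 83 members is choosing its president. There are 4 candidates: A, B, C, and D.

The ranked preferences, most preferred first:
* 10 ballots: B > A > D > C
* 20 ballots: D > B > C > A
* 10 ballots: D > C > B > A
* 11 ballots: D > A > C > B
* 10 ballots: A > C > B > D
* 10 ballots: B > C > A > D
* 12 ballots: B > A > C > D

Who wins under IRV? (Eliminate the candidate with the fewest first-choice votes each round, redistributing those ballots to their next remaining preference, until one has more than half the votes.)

Round 1: A 10, B 32, C 0, D 41. C eliminated.
Round 2: A 10, B 32, D 41. A eliminated.
Round 3: B 42, D 41. B has a majority (≥42).

B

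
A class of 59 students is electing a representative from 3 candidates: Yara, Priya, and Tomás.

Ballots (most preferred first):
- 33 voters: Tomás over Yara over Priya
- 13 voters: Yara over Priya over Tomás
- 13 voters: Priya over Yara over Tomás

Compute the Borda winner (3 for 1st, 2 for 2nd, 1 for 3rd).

Yara

Yara: 33×2 + 13×3 + 13×2 = 131
Priya: 33×1 + 13×2 + 13×3 = 98
Tomás: 33×3 + 13×1 + 13×1 = 125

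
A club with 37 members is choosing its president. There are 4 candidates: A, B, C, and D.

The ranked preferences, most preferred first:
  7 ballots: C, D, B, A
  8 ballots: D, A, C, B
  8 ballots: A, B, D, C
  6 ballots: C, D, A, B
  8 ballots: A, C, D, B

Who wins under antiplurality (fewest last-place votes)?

D

Last-place votes: A 7, B 22, C 8, D 0.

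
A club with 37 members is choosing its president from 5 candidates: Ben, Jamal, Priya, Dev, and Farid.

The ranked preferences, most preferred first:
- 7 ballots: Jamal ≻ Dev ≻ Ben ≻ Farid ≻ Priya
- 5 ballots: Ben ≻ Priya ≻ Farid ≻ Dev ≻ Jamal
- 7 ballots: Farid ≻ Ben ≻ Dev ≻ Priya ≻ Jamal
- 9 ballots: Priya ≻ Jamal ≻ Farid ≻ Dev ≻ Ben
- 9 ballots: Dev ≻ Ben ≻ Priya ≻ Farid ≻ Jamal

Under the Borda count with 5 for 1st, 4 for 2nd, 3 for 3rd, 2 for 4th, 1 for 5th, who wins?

Ben: 7×3 + 5×5 + 7×4 + 9×1 + 9×4 = 119
Jamal: 7×5 + 5×1 + 7×1 + 9×4 + 9×1 = 92
Priya: 7×1 + 5×4 + 7×2 + 9×5 + 9×3 = 113
Dev: 7×4 + 5×2 + 7×3 + 9×2 + 9×5 = 122
Farid: 7×2 + 5×3 + 7×5 + 9×3 + 9×2 = 109

Dev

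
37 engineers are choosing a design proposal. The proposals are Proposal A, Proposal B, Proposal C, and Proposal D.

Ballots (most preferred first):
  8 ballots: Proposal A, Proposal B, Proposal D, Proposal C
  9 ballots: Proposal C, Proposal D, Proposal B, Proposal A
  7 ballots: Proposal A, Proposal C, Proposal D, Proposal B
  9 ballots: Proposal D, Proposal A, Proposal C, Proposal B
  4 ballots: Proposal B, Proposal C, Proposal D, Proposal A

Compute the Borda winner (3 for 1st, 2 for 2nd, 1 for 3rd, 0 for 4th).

Proposal A: 8×3 + 9×0 + 7×3 + 9×2 + 4×0 = 63
Proposal B: 8×2 + 9×1 + 7×0 + 9×0 + 4×3 = 37
Proposal C: 8×0 + 9×3 + 7×2 + 9×1 + 4×2 = 58
Proposal D: 8×1 + 9×2 + 7×1 + 9×3 + 4×1 = 64

Proposal D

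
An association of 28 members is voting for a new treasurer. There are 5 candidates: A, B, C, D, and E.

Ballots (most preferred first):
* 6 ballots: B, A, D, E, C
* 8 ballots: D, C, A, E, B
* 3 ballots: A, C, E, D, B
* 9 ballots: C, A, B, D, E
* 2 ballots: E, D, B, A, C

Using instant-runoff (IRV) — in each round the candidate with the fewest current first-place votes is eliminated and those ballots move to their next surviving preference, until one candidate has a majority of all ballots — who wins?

Round 1: A 3, B 6, C 9, D 8, E 2. E eliminated.
Round 2: A 3, B 6, C 9, D 10. A eliminated.
Round 3: B 6, C 12, D 10. B eliminated.
Round 4: C 12, D 16. D has a majority (≥15).

D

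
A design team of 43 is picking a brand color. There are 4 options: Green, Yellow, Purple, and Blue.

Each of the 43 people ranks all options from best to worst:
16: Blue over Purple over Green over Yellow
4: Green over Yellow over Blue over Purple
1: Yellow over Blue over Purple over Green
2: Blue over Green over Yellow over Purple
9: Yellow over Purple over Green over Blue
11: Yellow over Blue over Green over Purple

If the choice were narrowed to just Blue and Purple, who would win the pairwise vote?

Blue

Blue is ranked above Purple on 34 ballots; Purple above Blue on 9.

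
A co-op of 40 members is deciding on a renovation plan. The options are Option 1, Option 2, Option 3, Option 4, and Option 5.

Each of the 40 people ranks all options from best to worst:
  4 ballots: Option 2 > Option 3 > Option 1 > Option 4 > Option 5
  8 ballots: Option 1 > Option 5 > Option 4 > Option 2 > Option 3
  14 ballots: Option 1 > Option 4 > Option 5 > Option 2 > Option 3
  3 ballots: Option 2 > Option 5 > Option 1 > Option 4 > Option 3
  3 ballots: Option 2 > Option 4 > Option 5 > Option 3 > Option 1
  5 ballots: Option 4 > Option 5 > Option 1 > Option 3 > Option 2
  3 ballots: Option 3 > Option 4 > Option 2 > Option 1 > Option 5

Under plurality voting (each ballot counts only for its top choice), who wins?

Option 1

First-place votes: Option 1 22, Option 2 10, Option 3 3, Option 4 5, Option 5 0.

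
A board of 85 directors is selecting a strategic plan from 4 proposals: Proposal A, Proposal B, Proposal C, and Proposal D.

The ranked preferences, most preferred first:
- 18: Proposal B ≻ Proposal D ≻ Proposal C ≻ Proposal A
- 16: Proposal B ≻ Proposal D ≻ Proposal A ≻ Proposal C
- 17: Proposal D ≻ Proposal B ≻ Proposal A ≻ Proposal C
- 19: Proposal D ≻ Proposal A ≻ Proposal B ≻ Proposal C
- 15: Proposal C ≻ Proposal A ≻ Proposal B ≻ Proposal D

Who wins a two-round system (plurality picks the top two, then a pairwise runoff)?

Round 1 first-place votes: Proposal A 0, Proposal B 34, Proposal C 15, Proposal D 36. Proposal D and Proposal B advance.
Runoff: Proposal D is ranked above Proposal B on 36 ballots, Proposal B above Proposal D on 49.

Proposal B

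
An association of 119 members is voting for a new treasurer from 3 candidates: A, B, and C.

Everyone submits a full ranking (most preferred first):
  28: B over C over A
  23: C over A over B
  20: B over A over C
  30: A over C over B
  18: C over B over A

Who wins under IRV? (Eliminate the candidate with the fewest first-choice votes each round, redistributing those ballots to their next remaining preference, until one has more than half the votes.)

C

Round 1: A 30, B 48, C 41. A eliminated.
Round 2: B 48, C 71. C has a majority (≥60).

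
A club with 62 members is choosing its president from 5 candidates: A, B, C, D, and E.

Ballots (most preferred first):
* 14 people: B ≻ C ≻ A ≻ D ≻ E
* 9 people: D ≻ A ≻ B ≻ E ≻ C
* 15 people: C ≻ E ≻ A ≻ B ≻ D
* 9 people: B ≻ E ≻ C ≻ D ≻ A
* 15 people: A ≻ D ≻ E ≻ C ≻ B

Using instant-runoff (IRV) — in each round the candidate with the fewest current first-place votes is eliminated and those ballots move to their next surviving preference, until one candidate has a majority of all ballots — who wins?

A

Round 1: A 15, B 23, C 15, D 9, E 0. E eliminated.
Round 2: A 15, B 23, C 15, D 9. D eliminated.
Round 3: A 24, B 23, C 15. C eliminated.
Round 4: A 39, B 23. A has a majority (≥32).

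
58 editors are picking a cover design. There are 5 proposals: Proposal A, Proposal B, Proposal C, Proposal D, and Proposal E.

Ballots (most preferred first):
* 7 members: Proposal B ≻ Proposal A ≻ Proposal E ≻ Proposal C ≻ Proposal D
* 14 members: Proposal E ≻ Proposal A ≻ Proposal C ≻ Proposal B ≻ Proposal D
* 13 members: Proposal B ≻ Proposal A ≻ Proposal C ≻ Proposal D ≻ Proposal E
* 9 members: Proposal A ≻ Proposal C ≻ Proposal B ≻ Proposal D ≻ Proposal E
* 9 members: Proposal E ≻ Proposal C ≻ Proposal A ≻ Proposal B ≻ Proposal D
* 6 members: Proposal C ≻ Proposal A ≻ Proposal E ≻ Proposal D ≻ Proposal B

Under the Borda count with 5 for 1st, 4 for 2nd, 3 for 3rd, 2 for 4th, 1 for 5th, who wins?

Proposal A: 7×4 + 14×4 + 13×4 + 9×5 + 9×3 + 6×4 = 232
Proposal B: 7×5 + 14×2 + 13×5 + 9×3 + 9×2 + 6×1 = 179
Proposal C: 7×2 + 14×3 + 13×3 + 9×4 + 9×4 + 6×5 = 197
Proposal D: 7×1 + 14×1 + 13×2 + 9×2 + 9×1 + 6×2 = 86
Proposal E: 7×3 + 14×5 + 13×1 + 9×1 + 9×5 + 6×3 = 176

Proposal A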